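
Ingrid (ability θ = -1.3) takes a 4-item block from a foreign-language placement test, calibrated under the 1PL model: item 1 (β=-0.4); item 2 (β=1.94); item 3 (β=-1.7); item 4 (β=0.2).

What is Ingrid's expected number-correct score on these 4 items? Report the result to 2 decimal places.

P(θ) = 1 / (1 + exp(−(θ − β)))
P_1 = 1/(1+e^{0.9000}) = 0.2891
P_2 = 1/(1+e^{3.2400}) = 0.0377
P_3 = 1/(1+e^{-0.4000}) = 0.5987
P_4 = 1/(1+e^{1.5000}) = 0.1824
E[score] = 0.2891 + 0.0377 + 0.5987 + 0.1824 = 1.1079

1.11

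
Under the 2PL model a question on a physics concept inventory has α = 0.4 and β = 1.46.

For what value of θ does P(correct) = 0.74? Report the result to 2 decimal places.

P(θ) = 1 / (1 + exp(−α(θ − β)))
logit = ln(0.7400/0.2600) = 1.0460
θ = β + logit/(α) = 1.46 + 1.0460/0.4000 = 4.0749

4.07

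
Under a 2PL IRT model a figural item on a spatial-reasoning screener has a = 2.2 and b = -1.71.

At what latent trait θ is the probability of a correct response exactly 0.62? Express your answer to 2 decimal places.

P(θ) = 1 / (1 + exp(−a(θ − b)))
logit = ln(0.6200/0.3800) = 0.4895
θ = b + logit/(a) = -1.71 + 0.4895/2.2000 = -1.4875

-1.49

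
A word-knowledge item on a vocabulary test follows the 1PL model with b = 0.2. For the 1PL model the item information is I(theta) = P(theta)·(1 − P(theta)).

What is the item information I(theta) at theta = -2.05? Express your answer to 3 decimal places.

P = 1/(1+e^{2.2500}) = 0.0953
P(1−P) = 0.0953 × 0.9047 = 0.0863
I = P(1−P) = 0.08626

0.086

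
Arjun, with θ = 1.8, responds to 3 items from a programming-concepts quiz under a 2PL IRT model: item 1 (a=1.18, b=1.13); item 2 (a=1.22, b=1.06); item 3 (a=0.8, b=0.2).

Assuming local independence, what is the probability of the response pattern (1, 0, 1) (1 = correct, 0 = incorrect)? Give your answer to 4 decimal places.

0.1553

P(θ) = 1 / (1 + exp(−a(θ − b)))
P_1 = 1/(1+e^{-0.7906}) = 0.6880
P_2 = 1/(1+e^{-0.9028}) = 0.7115
P_3 = 1/(1+e^{-1.2800}) = 0.7824
L = P_1 × (1−P_2) × P_3 = 0.6880 × 0.2885 × 0.7824 = 0.15528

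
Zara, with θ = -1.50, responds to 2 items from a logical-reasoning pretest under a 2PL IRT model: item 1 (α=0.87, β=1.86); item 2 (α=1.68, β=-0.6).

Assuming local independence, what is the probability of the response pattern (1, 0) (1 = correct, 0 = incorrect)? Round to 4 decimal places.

0.0418

P(θ) = 1 / (1 + exp(−α(θ − β)))
P_1 = 1/(1+e^{2.9232}) = 0.0510
P_2 = 1/(1+e^{1.5120}) = 0.1806
L = P_1 × (1−P_2) = 0.0510 × 0.8194 = 0.04180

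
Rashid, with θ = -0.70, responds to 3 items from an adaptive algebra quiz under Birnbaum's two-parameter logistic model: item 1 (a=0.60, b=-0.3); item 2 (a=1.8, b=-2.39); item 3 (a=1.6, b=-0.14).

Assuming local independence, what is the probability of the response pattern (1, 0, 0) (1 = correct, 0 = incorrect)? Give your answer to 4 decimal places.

0.0142

P(θ) = 1 / (1 + exp(−a(θ − b)))
P_1 = 1/(1+e^{0.2400}) = 0.4403
P_2 = 1/(1+e^{-3.0420}) = 0.9544
P_3 = 1/(1+e^{0.8960}) = 0.2899
L = P_1 × (1−P_2) × (1−P_3) = 0.4403 × 0.0456 × 0.7101 = 0.01425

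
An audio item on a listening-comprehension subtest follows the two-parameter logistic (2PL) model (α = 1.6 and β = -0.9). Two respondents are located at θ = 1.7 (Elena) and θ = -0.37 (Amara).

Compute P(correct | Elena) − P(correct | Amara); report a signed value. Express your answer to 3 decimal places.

0.284

P(θ) = 1 / (1 + exp(−α(θ − β)))
P(Elena) = 0.9846  [exponent 4.1600]
P(Amara) = 0.7001  [exponent 0.8480]
Difference = 0.9846 − 0.7001 = 0.2845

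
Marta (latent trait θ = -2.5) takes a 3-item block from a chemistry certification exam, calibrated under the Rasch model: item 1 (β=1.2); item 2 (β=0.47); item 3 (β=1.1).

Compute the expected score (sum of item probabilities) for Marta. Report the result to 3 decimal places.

P(θ) = 1 / (1 + exp(−(θ − β)))
P_1 = 1/(1+e^{3.7000}) = 0.0241
P_2 = 1/(1+e^{2.9700}) = 0.0488
P_3 = 1/(1+e^{3.6000}) = 0.0266
E[score] = 0.0241 + 0.0488 + 0.0266 = 0.0995

0.100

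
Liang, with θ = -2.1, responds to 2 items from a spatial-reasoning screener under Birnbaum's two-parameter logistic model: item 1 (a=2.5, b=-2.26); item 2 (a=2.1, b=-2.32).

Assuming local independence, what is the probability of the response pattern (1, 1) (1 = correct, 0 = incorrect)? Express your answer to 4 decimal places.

0.3673

P(θ) = 1 / (1 + exp(−a(θ − b)))
P_1 = 1/(1+e^{-0.4000}) = 0.5987
P_2 = 1/(1+e^{-0.4620}) = 0.6135
L = P_1 × P_2 = 0.5987 × 0.6135 = 0.36729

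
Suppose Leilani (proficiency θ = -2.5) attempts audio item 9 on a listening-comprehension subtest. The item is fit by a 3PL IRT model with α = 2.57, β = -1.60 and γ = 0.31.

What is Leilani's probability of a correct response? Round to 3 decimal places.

P(θ) = γ + (1 − γ) · 1 / (1 + exp(−α(θ − β)))
Exponent: 2.57 × (-2.5 − (-1.60)) = -2.3130
1/(1 + e^{2.3130}) = 0.0901
P = 0.31 + 0.69 × 0.0901 = 0.3721

0.372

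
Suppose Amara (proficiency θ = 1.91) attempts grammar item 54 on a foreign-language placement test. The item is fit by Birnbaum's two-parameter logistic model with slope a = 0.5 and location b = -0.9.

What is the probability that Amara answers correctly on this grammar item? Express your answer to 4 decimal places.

0.8030

P(θ) = 1 / (1 + exp(−a(θ − b)))
Exponent: 0.5 × (1.91 − (-0.9)) = 1.4050
1/(1 + e^{-1.4050}) = 0.8030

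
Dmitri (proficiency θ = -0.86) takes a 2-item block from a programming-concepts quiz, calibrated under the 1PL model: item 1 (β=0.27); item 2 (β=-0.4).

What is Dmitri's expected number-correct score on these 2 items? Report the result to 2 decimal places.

0.63

P(θ) = 1 / (1 + exp(−(θ − β)))
P_1 = 1/(1+e^{1.1300}) = 0.2442
P_2 = 1/(1+e^{0.4600}) = 0.3870
E[score] = 0.2442 + 0.3870 = 0.6311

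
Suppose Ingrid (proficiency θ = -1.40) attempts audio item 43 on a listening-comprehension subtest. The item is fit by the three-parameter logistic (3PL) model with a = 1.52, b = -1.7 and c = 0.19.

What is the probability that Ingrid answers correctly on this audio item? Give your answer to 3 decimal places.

P(θ) = c + (1 − c) · 1 / (1 + exp(−a(θ − b)))
Exponent: 1.52 × (-1.40 − (-1.7)) = 0.4560
1/(1 + e^{-0.4560}) = 0.6121
P = 0.19 + 0.81 × 0.6121 = 0.6858

0.686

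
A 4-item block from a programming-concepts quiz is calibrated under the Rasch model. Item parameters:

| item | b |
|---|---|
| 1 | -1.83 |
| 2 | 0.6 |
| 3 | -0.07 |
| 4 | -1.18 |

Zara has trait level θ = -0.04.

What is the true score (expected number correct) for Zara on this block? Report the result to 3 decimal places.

P(θ) = 1 / (1 + exp(−(θ − b)))
P_1 = 1/(1+e^{-1.7900}) = 0.8569
P_2 = 1/(1+e^{0.6400}) = 0.3452
P_3 = 1/(1+e^{-0.0300}) = 0.5075
P_4 = 1/(1+e^{-1.1400}) = 0.7577
E[score] = 0.8569 + 0.3452 + 0.5075 + 0.7577 = 2.4674

2.467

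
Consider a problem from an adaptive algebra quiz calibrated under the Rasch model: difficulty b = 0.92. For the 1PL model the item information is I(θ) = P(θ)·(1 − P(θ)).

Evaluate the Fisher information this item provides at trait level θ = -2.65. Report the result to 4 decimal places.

0.0266

P = 1/(1+e^{3.5700}) = 0.0274
P(1−P) = 0.0274 × 0.9726 = 0.0266
I = P(1−P) = 0.02663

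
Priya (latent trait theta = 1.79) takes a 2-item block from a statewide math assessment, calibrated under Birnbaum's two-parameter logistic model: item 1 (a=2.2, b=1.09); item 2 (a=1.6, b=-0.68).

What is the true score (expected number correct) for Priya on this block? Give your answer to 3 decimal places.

1.805

P(theta) = 1 / (1 + exp(−a(theta − b)))
P_1 = 1/(1+e^{-1.5400}) = 0.8235
P_2 = 1/(1+e^{-3.9520}) = 0.9811
E[score] = 0.8235 + 0.9811 = 1.8046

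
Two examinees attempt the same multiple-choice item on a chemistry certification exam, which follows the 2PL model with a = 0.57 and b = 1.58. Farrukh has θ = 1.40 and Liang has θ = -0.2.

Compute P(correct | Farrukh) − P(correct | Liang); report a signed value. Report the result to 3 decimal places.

0.208

P(θ) = 1 / (1 + exp(−a(θ − b)))
P(Farrukh) = 0.4744  [exponent -0.1026]
P(Liang) = 0.2661  [exponent -1.0146]
Difference = 0.4744 − 0.2661 = 0.2083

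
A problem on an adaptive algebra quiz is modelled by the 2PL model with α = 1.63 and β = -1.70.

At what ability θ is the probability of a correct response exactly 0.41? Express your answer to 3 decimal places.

P(θ) = 1 / (1 + exp(−α(θ − β)))
logit = ln(0.4100/0.5900) = -0.3640
θ = β + logit/(α) = -1.70 + (-0.3640)/1.6300 = -1.9233

-1.923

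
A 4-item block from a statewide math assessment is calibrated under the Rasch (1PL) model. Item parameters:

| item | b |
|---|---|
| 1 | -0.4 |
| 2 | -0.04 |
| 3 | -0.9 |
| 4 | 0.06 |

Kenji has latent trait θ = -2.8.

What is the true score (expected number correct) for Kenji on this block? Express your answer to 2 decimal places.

0.33

P(θ) = 1 / (1 + exp(−(θ − b)))
P_1 = 1/(1+e^{2.4000}) = 0.0832
P_2 = 1/(1+e^{2.7600}) = 0.0595
P_3 = 1/(1+e^{1.9000}) = 0.1301
P_4 = 1/(1+e^{2.8600}) = 0.0542
E[score] = 0.0832 + 0.0595 + 0.1301 + 0.0542 = 0.3270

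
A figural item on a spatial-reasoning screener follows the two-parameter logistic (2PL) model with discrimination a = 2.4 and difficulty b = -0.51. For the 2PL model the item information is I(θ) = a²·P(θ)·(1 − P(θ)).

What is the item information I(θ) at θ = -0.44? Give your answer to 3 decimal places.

P = 1/(1+e^{-0.1680}) = 0.5419
P(1−P) = 0.5419 × 0.4581 = 0.2482
I = a² × P(1−P) = 2.4² × 0.2482 = 1.42989

1.430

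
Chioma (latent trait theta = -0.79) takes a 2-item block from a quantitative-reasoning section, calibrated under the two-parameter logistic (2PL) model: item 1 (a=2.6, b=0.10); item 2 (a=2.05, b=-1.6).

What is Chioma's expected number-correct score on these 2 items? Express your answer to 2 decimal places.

0.93

P(theta) = 1 / (1 + exp(−a(theta − b)))
P_1 = 1/(1+e^{2.3140}) = 0.0900
P_2 = 1/(1+e^{-1.6605}) = 0.8403
E[score] = 0.0900 + 0.8403 = 0.9303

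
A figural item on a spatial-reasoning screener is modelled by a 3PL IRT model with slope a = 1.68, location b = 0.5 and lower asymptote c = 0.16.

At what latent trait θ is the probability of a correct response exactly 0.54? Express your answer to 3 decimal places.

P(θ) = c + (1 − c) · 1 / (1 + exp(−a(θ − b)))
Remove guessing floor: (0.54 − 0.16)/(1 − 0.16) = 0.4524
logit = ln(0.4524/0.5476) = -0.1911
θ = b + logit/(a) = 0.5 + (-0.1911)/1.6800 = 0.3863

0.386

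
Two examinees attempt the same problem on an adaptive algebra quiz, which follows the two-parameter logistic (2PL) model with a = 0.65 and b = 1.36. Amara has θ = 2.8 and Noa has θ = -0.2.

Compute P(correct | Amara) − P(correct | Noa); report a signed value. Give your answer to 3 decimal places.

P(θ) = 1 / (1 + exp(−a(θ − b)))
P(Amara) = 0.7183  [exponent 0.9360]
P(Noa) = 0.2662  [exponent -1.0140]
Difference = 0.7183 − 0.2662 = 0.4521

0.452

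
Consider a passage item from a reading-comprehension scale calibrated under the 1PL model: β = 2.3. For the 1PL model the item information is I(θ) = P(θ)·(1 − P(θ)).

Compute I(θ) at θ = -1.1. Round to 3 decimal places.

0.031

P = 1/(1+e^{3.4000}) = 0.0323
P(1−P) = 0.0323 × 0.9677 = 0.0313
I = P(1−P) = 0.03125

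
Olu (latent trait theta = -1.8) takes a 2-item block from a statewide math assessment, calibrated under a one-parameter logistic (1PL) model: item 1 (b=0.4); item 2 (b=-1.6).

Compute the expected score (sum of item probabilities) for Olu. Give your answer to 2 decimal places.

P(theta) = 1 / (1 + exp(−(theta − b)))
P_1 = 1/(1+e^{2.2000}) = 0.0998
P_2 = 1/(1+e^{0.2000}) = 0.4502
E[score] = 0.0998 + 0.4502 = 0.5499

0.55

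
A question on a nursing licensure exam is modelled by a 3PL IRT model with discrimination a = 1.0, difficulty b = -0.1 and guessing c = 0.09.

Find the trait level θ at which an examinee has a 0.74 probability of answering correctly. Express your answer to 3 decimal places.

0.816

P(θ) = c + (1 − c) · 1 / (1 + exp(−a(θ − b)))
Remove guessing floor: (0.74 − 0.09)/(1 − 0.09) = 0.7143
logit = ln(0.7143/0.2857) = 0.9163
θ = b + logit/(a) = -0.1 + 0.9163/1.0000 = 0.8163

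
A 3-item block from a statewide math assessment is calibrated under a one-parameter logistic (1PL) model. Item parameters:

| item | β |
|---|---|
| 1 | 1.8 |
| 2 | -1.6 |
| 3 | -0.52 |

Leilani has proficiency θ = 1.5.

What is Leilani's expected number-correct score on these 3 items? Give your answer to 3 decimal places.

P(θ) = 1 / (1 + exp(−(θ − β)))
P_1 = 1/(1+e^{0.3000}) = 0.4256
P_2 = 1/(1+e^{-3.1000}) = 0.9569
P_3 = 1/(1+e^{-2.0200}) = 0.8829
E[score] = 0.4256 + 0.9569 + 0.8829 = 2.2653

2.265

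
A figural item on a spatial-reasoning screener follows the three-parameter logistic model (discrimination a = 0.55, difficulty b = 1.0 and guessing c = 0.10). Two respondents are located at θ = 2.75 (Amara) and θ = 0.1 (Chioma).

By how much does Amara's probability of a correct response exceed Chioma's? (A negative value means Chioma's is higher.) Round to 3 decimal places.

P(θ) = c + (1 − c) · 1 / (1 + exp(−a(θ − b)))
P(Amara) = 0.7513  [exponent 0.9625]
P(Chioma) = 0.4408  [exponent -0.4950]
Difference = 0.7513 − 0.4408 = 0.3104

0.310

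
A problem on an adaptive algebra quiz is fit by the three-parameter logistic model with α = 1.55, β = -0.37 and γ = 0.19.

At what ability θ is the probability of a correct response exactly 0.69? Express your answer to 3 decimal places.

-0.062

P(θ) = γ + (1 − γ) · 1 / (1 + exp(−α(θ − β)))
Remove guessing floor: (0.69 − 0.19)/(1 − 0.19) = 0.6173
logit = ln(0.6173/0.3827) = 0.4780
θ = β + logit/(α) = -0.37 + 0.4780/1.5500 = -0.0616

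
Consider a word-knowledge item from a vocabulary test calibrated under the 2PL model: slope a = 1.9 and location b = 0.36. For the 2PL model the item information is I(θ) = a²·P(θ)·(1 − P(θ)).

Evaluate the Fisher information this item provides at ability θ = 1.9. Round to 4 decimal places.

P = 1/(1+e^{-2.9260}) = 0.9491
P(1−P) = 0.9491 × 0.0509 = 0.0483
I = a² × P(1−P) = 1.9² × 0.0483 = 0.17434

0.1743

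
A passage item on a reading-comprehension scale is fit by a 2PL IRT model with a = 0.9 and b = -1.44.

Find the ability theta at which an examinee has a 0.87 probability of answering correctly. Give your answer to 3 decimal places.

0.672

P(theta) = 1 / (1 + exp(−a(theta − b)))
logit = ln(0.8700/0.1300) = 1.9010
theta = b + logit/(a) = -1.44 + 1.9010/0.9000 = 0.6722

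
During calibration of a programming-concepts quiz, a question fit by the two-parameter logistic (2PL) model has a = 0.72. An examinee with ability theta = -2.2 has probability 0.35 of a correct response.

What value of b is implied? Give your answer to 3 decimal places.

-1.340

P(theta) = 1 / (1 + exp(−a(theta − b)))
logit(0.35) = ln(0.35/0.65) = -0.6190
b = theta − logit/(a) = -2.2 − (-0.6190)/0.7200 = -1.3402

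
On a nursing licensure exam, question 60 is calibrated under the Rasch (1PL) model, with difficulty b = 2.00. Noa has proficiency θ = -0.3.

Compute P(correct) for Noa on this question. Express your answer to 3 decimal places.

0.091

P(θ) = 1 / (1 + exp(−(θ − b)))
Exponent: (-0.3 − 2.00) = -2.3000
1/(1 + e^{2.3000}) = 0.0911
P = 0.0911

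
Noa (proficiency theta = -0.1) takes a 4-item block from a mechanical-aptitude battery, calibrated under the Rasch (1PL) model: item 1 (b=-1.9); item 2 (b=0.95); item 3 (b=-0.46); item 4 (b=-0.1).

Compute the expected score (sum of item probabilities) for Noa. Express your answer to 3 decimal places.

2.206

P(theta) = 1 / (1 + exp(−(theta − b)))
P_1 = 1/(1+e^{-1.8000}) = 0.8581
P_2 = 1/(1+e^{1.0500}) = 0.2592
P_3 = 1/(1+e^{-0.3600}) = 0.5890
P_4 = 1/(1+e^{0.0000}) = 0.5000
E[score] = 0.8581 + 0.2592 + 0.5890 + 0.5000 = 2.2064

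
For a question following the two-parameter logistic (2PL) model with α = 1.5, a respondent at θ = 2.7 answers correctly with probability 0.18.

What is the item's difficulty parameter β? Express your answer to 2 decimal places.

3.71

P(θ) = 1 / (1 + exp(−α(θ − β)))
logit(0.18) = ln(0.18/0.82) = -1.5163
β = θ − logit/(α) = 2.7 − (-1.5163)/1.5000 = 3.7109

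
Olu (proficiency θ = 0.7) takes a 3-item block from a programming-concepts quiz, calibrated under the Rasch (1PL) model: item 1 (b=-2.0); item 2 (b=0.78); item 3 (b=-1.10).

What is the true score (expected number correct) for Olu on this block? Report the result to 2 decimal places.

P(θ) = 1 / (1 + exp(−(θ − b)))
P_1 = 1/(1+e^{-2.7000}) = 0.9370
P_2 = 1/(1+e^{0.0800}) = 0.4800
P_3 = 1/(1+e^{-1.8000}) = 0.8581
E[score] = 0.9370 + 0.4800 + 0.8581 = 2.2752

2.28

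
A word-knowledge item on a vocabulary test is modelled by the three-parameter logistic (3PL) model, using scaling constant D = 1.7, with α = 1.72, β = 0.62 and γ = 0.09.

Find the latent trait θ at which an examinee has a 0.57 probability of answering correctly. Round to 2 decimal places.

0.66

P(θ) = γ + (1 − γ) · 1 / (1 + exp(−D·α(θ − β)))
Remove guessing floor: (0.57 − 0.09)/(1 − 0.09) = 0.5275
logit = ln(0.5275/0.4725) = 0.1100
θ = β + logit/(1.7·α) = 0.62 + 0.1100/2.9240 = 0.6576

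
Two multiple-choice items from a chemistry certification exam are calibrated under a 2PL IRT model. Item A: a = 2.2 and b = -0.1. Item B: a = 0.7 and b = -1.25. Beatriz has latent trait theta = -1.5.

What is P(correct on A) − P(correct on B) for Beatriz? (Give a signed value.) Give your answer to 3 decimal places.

-0.412

P(theta) = 1 / (1 + exp(−a(theta − b)))
P_A = 0.0439
P_B = 0.4564
P_A − P_B = -0.4124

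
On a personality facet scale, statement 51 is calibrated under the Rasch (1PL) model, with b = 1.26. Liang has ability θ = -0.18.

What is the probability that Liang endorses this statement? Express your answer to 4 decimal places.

P(θ) = 1 / (1 + exp(−(θ − b)))
Exponent: (-0.18 − 1.26) = -1.4400
1/(1 + e^{1.4400}) = 0.1915
P = 0.1915

0.1915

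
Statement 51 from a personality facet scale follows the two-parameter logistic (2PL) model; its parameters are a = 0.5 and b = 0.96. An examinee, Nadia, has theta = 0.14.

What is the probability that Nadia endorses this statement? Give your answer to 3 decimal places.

0.399

P(theta) = 1 / (1 + exp(−a(theta − b)))
Exponent: 0.5 × (0.14 − 0.96) = -0.4100
1/(1 + e^{0.4100}) = 0.3989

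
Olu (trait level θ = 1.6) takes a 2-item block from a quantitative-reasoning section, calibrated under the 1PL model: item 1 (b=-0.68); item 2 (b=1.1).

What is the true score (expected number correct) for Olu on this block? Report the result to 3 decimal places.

1.530

P(θ) = 1 / (1 + exp(−(θ − b)))
P_1 = 1/(1+e^{-2.2800}) = 0.9072
P_2 = 1/(1+e^{-0.5000}) = 0.6225
E[score] = 0.9072 + 0.6225 = 1.5297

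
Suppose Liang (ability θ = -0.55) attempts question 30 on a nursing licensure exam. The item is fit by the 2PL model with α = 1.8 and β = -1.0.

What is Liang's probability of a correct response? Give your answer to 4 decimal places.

P(θ) = 1 / (1 + exp(−α(θ − β)))
Exponent: 1.8 × (-0.55 − (-1.0)) = 0.8100
1/(1 + e^{-0.8100}) = 0.6921

0.6921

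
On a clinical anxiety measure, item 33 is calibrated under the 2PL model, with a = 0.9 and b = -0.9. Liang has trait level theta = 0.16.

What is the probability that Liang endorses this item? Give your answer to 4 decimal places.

0.7219

P(theta) = 1 / (1 + exp(−a(theta − b)))
Exponent: 0.9 × (0.16 − (-0.9)) = 0.9540
1/(1 + e^{-0.9540}) = 0.7219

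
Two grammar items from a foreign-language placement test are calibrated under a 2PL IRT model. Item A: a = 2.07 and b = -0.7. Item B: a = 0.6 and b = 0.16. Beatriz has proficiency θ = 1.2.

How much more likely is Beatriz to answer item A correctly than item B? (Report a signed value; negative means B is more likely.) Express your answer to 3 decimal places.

0.330

P(θ) = 1 / (1 + exp(−a(θ − b)))
P_A = 0.9808
P_B = 0.6511
P_A − P_B = 0.3297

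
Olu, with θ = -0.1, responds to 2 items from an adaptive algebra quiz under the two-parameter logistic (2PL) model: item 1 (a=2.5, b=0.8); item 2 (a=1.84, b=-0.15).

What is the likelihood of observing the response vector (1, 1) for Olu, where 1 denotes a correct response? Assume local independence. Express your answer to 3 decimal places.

0.050

P(θ) = 1 / (1 + exp(−a(θ − b)))
P_1 = 1/(1+e^{2.2500}) = 0.0953
P_2 = 1/(1+e^{-0.0920}) = 0.5230
L = P_1 × P_2 = 0.0953 × 0.5230 = 0.04987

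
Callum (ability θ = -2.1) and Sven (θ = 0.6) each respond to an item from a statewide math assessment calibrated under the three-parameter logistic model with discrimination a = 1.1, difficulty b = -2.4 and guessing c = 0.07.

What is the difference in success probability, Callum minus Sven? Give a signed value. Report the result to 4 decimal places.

-0.3559

P(θ) = c + (1 − c) · 1 / (1 + exp(−a(θ − b)))
P(Callum) = 0.6110  [exponent 0.3300]
P(Sven) = 0.9669  [exponent 3.3000]
Difference = 0.6110 − 0.9669 = -0.3559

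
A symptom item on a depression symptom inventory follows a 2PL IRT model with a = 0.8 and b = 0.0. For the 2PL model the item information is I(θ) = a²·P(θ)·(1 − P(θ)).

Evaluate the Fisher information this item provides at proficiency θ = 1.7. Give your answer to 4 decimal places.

P = 1/(1+e^{-1.3600}) = 0.7958
P(1−P) = 0.7958 × 0.2042 = 0.1625
I = a² × P(1−P) = 0.8² × 0.1625 = 0.10402

0.1040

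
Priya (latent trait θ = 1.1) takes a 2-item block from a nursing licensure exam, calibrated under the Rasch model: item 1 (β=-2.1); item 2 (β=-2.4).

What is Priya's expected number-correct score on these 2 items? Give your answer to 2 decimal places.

1.93

P(θ) = 1 / (1 + exp(−(θ − β)))
P_1 = 1/(1+e^{-3.2000}) = 0.9608
P_2 = 1/(1+e^{-3.5000}) = 0.9707
E[score] = 0.9608 + 0.9707 = 1.9315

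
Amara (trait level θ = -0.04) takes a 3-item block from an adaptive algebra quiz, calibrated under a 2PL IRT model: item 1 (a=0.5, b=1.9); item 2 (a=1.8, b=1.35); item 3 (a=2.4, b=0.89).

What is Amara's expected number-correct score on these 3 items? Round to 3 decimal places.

0.448

P(θ) = 1 / (1 + exp(−a(θ − b)))
P_1 = 1/(1+e^{0.9700}) = 0.2749
P_2 = 1/(1+e^{2.5020}) = 0.0757
P_3 = 1/(1+e^{2.2320}) = 0.0969
E[score] = 0.2749 + 0.0757 + 0.0969 = 0.4475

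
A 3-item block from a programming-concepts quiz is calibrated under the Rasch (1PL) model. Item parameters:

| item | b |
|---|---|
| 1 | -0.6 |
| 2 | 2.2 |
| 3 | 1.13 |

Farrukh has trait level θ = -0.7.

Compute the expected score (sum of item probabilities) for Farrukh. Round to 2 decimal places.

P(θ) = 1 / (1 + exp(−(θ − b)))
P_1 = 1/(1+e^{0.1000}) = 0.4750
P_2 = 1/(1+e^{2.9000}) = 0.0522
P_3 = 1/(1+e^{1.8300}) = 0.1382
E[score] = 0.4750 + 0.0522 + 0.1382 = 0.6654

0.67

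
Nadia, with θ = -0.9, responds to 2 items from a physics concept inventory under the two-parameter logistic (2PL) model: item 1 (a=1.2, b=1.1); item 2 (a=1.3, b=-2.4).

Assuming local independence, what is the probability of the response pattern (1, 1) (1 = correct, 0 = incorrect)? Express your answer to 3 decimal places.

P(θ) = 1 / (1 + exp(−a(θ − b)))
P_1 = 1/(1+e^{2.4000}) = 0.0832
P_2 = 1/(1+e^{-1.9500}) = 0.8754
L = P_1 × P_2 = 0.0832 × 0.8754 = 0.07281

0.073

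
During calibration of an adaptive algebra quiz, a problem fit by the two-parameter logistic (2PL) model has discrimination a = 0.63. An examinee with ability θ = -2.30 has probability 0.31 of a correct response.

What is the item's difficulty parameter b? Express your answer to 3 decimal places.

-1.030

P(θ) = 1 / (1 + exp(−a(θ − b)))
logit(0.31) = ln(0.31/0.69) = -0.8001
b = θ − logit/(a) = -2.30 − (-0.8001)/0.6300 = -1.0300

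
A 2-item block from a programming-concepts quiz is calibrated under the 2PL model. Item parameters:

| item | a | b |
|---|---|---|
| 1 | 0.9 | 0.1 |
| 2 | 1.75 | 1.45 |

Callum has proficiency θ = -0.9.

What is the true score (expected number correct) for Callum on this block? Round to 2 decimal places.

P(θ) = 1 / (1 + exp(−a(θ − b)))
P_1 = 1/(1+e^{0.9000}) = 0.2891
P_2 = 1/(1+e^{4.1125}) = 0.0161
E[score] = 0.2891 + 0.0161 = 0.3052

0.31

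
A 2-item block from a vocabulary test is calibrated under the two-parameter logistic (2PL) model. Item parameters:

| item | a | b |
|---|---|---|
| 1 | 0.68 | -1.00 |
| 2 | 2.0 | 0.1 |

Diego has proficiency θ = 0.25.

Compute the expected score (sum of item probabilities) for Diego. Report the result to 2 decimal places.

P(θ) = 1 / (1 + exp(−a(θ − b)))
P_1 = 1/(1+e^{-0.8500}) = 0.7006
P_2 = 1/(1+e^{-0.3000}) = 0.5744
E[score] = 0.7006 + 0.5744 = 1.2750

1.28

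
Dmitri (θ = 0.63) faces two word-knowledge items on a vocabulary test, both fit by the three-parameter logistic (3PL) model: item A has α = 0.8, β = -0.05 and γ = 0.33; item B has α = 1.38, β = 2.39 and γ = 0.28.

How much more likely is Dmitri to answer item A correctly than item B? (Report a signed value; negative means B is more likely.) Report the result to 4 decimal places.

0.4156

P(θ) = γ + (1 − γ) · 1 / (1 + exp(−α(θ − β)))
P_A = 0.7539
P_B = 0.3383
P_A − P_B = 0.4156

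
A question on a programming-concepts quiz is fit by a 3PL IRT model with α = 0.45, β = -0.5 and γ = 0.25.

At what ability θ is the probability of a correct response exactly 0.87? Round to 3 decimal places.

P(θ) = γ + (1 − γ) · 1 / (1 + exp(−α(θ − β)))
Remove guessing floor: (0.87 − 0.25)/(1 − 0.25) = 0.8267
logit = ln(0.8267/0.1733) = 1.5622
θ = β + logit/(α) = -0.5 + 1.5622/0.4500 = 2.9715

2.972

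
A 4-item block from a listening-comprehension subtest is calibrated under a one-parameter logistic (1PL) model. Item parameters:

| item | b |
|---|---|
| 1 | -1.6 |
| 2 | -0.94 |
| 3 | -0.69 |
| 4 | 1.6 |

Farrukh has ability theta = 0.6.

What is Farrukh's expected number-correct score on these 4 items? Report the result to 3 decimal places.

2.777

P(theta) = 1 / (1 + exp(−(theta − b)))
P_1 = 1/(1+e^{-2.2000}) = 0.9002
P_2 = 1/(1+e^{-1.5400}) = 0.8235
P_3 = 1/(1+e^{-1.2900}) = 0.7841
P_4 = 1/(1+e^{1.0000}) = 0.2689
E[score] = 0.9002 + 0.8235 + 0.7841 + 0.2689 = 2.7768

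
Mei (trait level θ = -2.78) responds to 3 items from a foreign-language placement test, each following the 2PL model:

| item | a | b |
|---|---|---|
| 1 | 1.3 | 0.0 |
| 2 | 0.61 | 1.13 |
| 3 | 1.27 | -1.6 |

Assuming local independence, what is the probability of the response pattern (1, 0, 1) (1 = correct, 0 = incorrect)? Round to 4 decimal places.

P(θ) = 1 / (1 + exp(−a(θ − b)))
P_1 = 1/(1+e^{3.6140}) = 0.0262
P_2 = 1/(1+e^{2.3851}) = 0.0843
P_3 = 1/(1+e^{1.4986}) = 0.1826
L = P_1 × (1−P_2) × P_3 = 0.0262 × 0.9157 × 0.1826 = 0.00439

0.0044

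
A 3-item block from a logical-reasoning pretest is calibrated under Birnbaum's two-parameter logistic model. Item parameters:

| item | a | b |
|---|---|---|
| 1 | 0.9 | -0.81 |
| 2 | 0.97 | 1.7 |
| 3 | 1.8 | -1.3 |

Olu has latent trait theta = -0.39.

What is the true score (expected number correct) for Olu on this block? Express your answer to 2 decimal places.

P(theta) = 1 / (1 + exp(−a(theta − b)))
P_1 = 1/(1+e^{-0.3780}) = 0.5934
P_2 = 1/(1+e^{2.0273}) = 0.1164
P_3 = 1/(1+e^{-1.6380}) = 0.8373
E[score] = 0.5934 + 0.1164 + 0.8373 = 1.5470

1.55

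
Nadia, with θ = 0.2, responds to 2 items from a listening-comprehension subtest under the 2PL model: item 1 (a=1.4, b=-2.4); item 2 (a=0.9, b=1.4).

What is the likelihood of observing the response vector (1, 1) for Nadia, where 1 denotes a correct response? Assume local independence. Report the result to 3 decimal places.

0.247

P(θ) = 1 / (1 + exp(−a(θ − b)))
P_1 = 1/(1+e^{-3.6400}) = 0.9744
P_2 = 1/(1+e^{1.0800}) = 0.2535
L = P_1 × P_2 = 0.9744 × 0.2535 = 0.24702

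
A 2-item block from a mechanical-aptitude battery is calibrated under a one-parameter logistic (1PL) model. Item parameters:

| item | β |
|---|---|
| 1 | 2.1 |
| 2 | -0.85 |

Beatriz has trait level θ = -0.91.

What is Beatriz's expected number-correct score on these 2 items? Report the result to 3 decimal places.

0.532

P(θ) = 1 / (1 + exp(−(θ − β)))
P_1 = 1/(1+e^{3.0100}) = 0.0470
P_2 = 1/(1+e^{0.0600}) = 0.4850
E[score] = 0.0470 + 0.4850 = 0.5320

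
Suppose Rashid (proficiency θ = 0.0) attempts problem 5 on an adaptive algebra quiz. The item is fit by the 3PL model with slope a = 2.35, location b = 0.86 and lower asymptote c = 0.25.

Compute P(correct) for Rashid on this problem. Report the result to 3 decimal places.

P(θ) = c + (1 − c) · 1 / (1 + exp(−a(θ − b)))
Exponent: 2.35 × (0.0 − 0.86) = -2.0210
1/(1 + e^{2.0210}) = 0.1170
P = 0.25 + 0.75 × 0.1170 = 0.3378

0.338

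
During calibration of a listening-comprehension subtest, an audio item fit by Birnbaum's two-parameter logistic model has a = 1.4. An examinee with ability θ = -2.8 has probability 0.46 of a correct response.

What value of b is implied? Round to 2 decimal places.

-2.69

P(θ) = 1 / (1 + exp(−a(θ − b)))
logit(0.46) = ln(0.46/0.54) = -0.1603
b = θ − logit/(a) = -2.8 − (-0.1603)/1.4000 = -2.6855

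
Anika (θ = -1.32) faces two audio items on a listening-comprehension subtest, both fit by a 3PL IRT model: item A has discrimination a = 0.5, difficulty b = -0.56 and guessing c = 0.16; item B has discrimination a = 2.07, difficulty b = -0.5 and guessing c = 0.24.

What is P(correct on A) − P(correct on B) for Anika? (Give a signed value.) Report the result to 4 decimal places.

0.1435

P(θ) = c + (1 − c) · 1 / (1 + exp(−a(θ − b)))
P_A = 0.5011
P_B = 0.3577
P_A − P_B = 0.1435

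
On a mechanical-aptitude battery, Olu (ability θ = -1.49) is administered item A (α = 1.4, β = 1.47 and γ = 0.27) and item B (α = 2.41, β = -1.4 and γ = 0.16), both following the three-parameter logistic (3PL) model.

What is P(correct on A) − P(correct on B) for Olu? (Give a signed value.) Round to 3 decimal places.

-0.253

P(θ) = γ + (1 − γ) · 1 / (1 + exp(−α(θ − β)))
P_A = 0.2814
P_B = 0.5346
P_A − P_B = -0.2532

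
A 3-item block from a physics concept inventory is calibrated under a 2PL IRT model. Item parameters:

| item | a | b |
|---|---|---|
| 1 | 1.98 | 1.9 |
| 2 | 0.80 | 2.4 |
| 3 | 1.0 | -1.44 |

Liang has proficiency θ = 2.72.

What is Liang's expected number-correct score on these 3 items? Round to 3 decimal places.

P(θ) = 1 / (1 + exp(−a(θ − b)))
P_1 = 1/(1+e^{-1.6236}) = 0.8353
P_2 = 1/(1+e^{-0.2560}) = 0.5637
P_3 = 1/(1+e^{-4.1600}) = 0.9846
E[score] = 0.8353 + 0.5637 + 0.9846 = 2.3836

2.384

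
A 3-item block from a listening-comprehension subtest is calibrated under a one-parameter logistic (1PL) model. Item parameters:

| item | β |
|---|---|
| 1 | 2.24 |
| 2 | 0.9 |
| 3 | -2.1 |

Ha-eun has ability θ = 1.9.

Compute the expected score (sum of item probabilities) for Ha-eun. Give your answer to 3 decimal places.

P(θ) = 1 / (1 + exp(−(θ − β)))
P_1 = 1/(1+e^{0.3400}) = 0.4158
P_2 = 1/(1+e^{-1.0000}) = 0.7311
P_3 = 1/(1+e^{-4.0000}) = 0.9820
E[score] = 0.4158 + 0.7311 + 0.9820 = 2.1289

2.129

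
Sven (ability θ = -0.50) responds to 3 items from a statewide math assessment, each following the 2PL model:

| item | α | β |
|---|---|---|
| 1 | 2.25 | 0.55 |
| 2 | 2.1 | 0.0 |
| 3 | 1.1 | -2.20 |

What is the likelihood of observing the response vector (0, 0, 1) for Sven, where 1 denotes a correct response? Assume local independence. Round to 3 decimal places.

P(θ) = 1 / (1 + exp(−α(θ − β)))
P_1 = 1/(1+e^{2.3625}) = 0.0861
P_2 = 1/(1+e^{1.0500}) = 0.2592
P_3 = 1/(1+e^{-1.8700}) = 0.8665
L = (1−P_1) × (1−P_2) × P_3 = 0.9139 × 0.7408 × 0.8665 = 0.58660

0.587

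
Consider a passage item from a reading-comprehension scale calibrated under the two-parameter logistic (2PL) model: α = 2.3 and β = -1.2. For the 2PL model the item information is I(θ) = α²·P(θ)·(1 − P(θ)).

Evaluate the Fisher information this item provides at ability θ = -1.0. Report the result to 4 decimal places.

1.2549

P = 1/(1+e^{-0.4600}) = 0.6130
P(1−P) = 0.6130 × 0.3870 = 0.2372
I = α² × P(1−P) = 2.3² × 0.2372 = 1.25494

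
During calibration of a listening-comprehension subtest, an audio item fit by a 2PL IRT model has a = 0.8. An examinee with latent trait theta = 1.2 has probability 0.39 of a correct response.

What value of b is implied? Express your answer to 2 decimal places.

P(theta) = 1 / (1 + exp(−a(theta − b)))
logit(0.39) = ln(0.39/0.61) = -0.4473
b = theta − logit/(a) = 1.2 − (-0.4473)/0.8000 = 1.7591

1.76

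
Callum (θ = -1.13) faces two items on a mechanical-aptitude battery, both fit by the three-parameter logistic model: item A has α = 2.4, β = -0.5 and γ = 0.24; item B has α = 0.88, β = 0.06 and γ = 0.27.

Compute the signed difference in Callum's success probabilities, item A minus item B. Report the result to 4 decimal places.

P(θ) = γ + (1 − γ) · 1 / (1 + exp(−α(θ − β)))
P_A = 0.3773
P_B = 0.4596
P_A − P_B = -0.0823

-0.0823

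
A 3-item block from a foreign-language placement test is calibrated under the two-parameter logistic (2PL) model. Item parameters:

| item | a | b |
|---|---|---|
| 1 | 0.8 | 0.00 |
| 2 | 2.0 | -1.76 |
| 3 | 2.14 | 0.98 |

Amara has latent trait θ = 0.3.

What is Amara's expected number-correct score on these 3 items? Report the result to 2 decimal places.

1.73

P(θ) = 1 / (1 + exp(−a(θ − b)))
P_1 = 1/(1+e^{-0.2400}) = 0.5597
P_2 = 1/(1+e^{-4.1200}) = 0.9840
P_3 = 1/(1+e^{1.4552}) = 0.1892
E[score] = 0.5597 + 0.9840 + 0.1892 = 1.7329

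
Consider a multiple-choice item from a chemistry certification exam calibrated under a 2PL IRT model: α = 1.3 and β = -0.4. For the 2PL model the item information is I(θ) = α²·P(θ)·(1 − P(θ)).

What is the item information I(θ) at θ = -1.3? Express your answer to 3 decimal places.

0.305

P = 1/(1+e^{1.1700}) = 0.2369
P(1−P) = 0.2369 × 0.7631 = 0.1808
I = α² × P(1−P) = 1.3² × 0.1808 = 0.30548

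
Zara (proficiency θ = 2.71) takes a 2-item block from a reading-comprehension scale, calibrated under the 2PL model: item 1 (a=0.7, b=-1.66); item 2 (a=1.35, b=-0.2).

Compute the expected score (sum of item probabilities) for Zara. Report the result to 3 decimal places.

1.936

P(θ) = 1 / (1 + exp(−a(θ − b)))
P_1 = 1/(1+e^{-3.0590}) = 0.9552
P_2 = 1/(1+e^{-3.9285}) = 0.9807
E[score] = 0.9552 + 0.9807 = 1.9359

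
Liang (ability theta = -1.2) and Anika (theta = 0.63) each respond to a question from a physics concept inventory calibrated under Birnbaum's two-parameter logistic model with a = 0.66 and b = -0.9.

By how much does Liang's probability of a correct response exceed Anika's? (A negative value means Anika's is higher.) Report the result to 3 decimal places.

P(theta) = 1 / (1 + exp(−a(theta − b)))
P(Liang) = 0.4507  [exponent -0.1980]
P(Anika) = 0.7330  [exponent 1.0098]
Difference = 0.4507 − 0.7330 = -0.2823

-0.282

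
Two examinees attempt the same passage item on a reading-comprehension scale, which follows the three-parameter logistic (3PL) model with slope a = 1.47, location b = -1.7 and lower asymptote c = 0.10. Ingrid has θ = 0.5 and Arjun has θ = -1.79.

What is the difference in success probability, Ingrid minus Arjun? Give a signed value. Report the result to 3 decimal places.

P(θ) = c + (1 − c) · 1 / (1 + exp(−a(θ − b)))
P(Ingrid) = 0.9659  [exponent 3.2340]
P(Arjun) = 0.5203  [exponent -0.1323]
Difference = 0.9659 − 0.5203 = 0.4456

0.446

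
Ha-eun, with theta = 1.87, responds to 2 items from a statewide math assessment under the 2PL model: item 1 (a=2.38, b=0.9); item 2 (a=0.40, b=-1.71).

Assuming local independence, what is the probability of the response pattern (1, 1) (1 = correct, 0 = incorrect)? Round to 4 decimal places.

P(theta) = 1 / (1 + exp(−a(theta − b)))
P_1 = 1/(1+e^{-2.3086}) = 0.9096
P_2 = 1/(1+e^{-1.4320}) = 0.8072
L = P_1 × P_2 = 0.9096 × 0.8072 = 0.73423

0.7342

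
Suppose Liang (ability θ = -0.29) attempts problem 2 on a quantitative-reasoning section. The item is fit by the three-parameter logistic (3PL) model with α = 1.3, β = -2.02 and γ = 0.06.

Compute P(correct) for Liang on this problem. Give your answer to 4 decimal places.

P(θ) = γ + (1 − γ) · 1 / (1 + exp(−α(θ − β)))
Exponent: 1.3 × (-0.29 − (-2.02)) = 2.2490
1/(1 + e^{-2.2490}) = 0.9046
P = 0.06 + 0.94 × 0.9046 = 0.9103

0.9103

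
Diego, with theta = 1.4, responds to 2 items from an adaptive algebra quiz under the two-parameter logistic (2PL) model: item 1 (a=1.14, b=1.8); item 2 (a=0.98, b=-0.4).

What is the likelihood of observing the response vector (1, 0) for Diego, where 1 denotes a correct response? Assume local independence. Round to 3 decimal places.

0.057

P(theta) = 1 / (1 + exp(−a(theta − b)))
P_1 = 1/(1+e^{0.4560}) = 0.3879
P_2 = 1/(1+e^{-1.7640}) = 0.8537
L = P_1 × (1−P_2) = 0.3879 × 0.1463 = 0.05675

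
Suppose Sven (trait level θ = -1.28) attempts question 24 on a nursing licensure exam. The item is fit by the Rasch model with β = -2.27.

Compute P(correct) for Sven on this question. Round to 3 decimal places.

P(θ) = 1 / (1 + exp(−(θ − β)))
Exponent: (-1.28 − (-2.27)) = 0.9900
1/(1 + e^{-0.9900}) = 0.7291
P = 0.7291

0.729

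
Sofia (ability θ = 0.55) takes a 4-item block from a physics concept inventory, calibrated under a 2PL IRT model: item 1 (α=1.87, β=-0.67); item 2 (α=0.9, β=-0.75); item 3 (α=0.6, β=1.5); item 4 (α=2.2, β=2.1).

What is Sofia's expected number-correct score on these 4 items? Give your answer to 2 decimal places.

2.06

P(θ) = 1 / (1 + exp(−α(θ − β)))
P_1 = 1/(1+e^{-2.2814}) = 0.9073
P_2 = 1/(1+e^{-1.1700}) = 0.7631
P_3 = 1/(1+e^{0.5700}) = 0.3612
P_4 = 1/(1+e^{3.4100}) = 0.0320
E[score] = 0.9073 + 0.7631 + 0.3612 + 0.0320 = 2.0637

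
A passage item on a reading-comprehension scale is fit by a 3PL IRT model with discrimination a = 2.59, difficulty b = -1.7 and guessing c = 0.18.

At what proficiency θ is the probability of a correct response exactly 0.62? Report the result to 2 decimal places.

-1.64

P(θ) = c + (1 − c) · 1 / (1 + exp(−a(θ − b)))
Remove guessing floor: (0.62 − 0.18)/(1 − 0.18) = 0.5366
logit = ln(0.5366/0.4634) = 0.1466
θ = b + logit/(a) = -1.7 + 0.1466/2.5900 = -1.6434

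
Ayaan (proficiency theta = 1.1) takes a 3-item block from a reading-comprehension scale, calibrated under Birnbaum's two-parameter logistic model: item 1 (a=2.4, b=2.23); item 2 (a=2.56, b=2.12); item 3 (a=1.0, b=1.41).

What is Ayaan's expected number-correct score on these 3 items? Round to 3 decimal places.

0.554

P(theta) = 1 / (1 + exp(−a(theta − b)))
P_1 = 1/(1+e^{2.7120}) = 0.0623
P_2 = 1/(1+e^{2.6112}) = 0.0684
P_3 = 1/(1+e^{0.3100}) = 0.4231
E[score] = 0.0623 + 0.0684 + 0.4231 = 0.5538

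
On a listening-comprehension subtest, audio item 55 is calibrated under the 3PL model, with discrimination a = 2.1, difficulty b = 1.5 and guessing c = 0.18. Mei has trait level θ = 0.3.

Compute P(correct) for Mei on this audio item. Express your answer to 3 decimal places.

P(θ) = c + (1 − c) · 1 / (1 + exp(−a(θ − b)))
Exponent: 2.1 × (0.3 − 1.5) = -2.5200
1/(1 + e^{2.5200}) = 0.0745
P = 0.18 + 0.82 × 0.0745 = 0.2411

0.241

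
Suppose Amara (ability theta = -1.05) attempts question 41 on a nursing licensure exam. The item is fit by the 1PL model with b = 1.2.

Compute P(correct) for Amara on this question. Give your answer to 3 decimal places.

P(theta) = 1 / (1 + exp(−(theta − b)))
Exponent: (-1.05 − 1.2) = -2.2500
1/(1 + e^{2.2500}) = 0.0953
P = 0.0953

0.095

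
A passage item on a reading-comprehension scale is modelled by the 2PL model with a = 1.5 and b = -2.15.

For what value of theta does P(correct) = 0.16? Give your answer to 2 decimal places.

-3.26

P(theta) = 1 / (1 + exp(−a(theta − b)))
logit = ln(0.1600/0.8400) = -1.6582
theta = b + logit/(a) = -2.15 + (-1.6582)/1.5000 = -3.2555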